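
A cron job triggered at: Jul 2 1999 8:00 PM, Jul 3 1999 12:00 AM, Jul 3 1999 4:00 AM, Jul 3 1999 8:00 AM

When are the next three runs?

Jul 3 1999 12:00 PM, Jul 3 1999 4:00 PM, Jul 3 1999 8:00 PM

The interval is a steady 4 hours (4, 4, 4).
Jul 3 1999 8:00 AM + 4 h = Jul 3 1999 12:00 PM.
Jul 3 1999 12:00 PM + 4 h = Jul 3 1999 4:00 PM.
Jul 3 1999 4:00 PM + 4 h = Jul 3 1999 8:00 PM.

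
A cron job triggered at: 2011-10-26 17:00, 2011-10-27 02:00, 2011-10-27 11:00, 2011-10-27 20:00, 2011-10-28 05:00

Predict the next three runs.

2011-10-28 14:00, 2011-10-28 23:00, 2011-10-29 08:00

The interval is a steady 9 hours (9, 9, 9, 9).
2011-10-28 05:00 + 9 h = 2011-10-28 14:00.
2011-10-28 14:00 + 9 h = 2011-10-28 23:00.
2011-10-28 23:00 + 9 h = 2011-10-29 08:00.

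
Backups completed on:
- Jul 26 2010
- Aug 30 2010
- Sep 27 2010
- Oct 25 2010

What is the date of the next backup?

Nov 29 2010

All Mondays; the gaps (35, 28, 28) vary with month length.
This is the last Monday of each month.
Last Monday of November 2010: Nov 29 2010.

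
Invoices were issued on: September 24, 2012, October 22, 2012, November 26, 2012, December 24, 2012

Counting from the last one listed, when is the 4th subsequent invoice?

These are Mondays at 28- or 35-day spacing (28, 35, 28).
The pattern: 4th Monday of the month.
4th Monday of January 2013: January 28, 2013.
February 2013 — 4th Monday is February 25, 2013.
March 2013 — 4th Monday is March 25, 2013.
April 2013 — 4th Monday is April 22, 2013.

April 22, 2013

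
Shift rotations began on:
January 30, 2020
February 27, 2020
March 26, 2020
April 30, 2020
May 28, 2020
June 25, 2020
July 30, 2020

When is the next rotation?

August 27, 2020

All Thursdays; the gaps (28, 28, 35, 28, 28, 35) vary with month length.
This is the last Thursday of each month.
Last Thursday of August 2020: August 27, 2020.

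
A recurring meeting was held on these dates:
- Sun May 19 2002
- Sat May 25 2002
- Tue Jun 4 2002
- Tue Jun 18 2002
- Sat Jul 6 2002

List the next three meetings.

Sun Jul 28 2002, Fri Aug 23 2002, Sun Sep 22 2002

Gaps: 6, 10, 14, 18 days — each gap is 4 larger than the previous one.
Next gap: 22 days. Sat Jul 6 2002 + 22 days = Sun Jul 28 2002.
Next gap: 26 days. Sun Jul 28 2002 + 26 days = Fri Aug 23 2002.
Next gap: 30 days. Fri Aug 23 2002 + 30 days = Sun Sep 22 2002.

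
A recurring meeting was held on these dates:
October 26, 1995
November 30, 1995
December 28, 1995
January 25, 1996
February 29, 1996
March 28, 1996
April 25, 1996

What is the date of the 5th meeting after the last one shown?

September 26, 1996

Every date is a Thursday; gaps 35, 28, 28, 35, 28, 28 days.
Each is the last Thursday of its month (at least one falls on the 29th or later, ruling out '4th Thursday').
May 1996 ends with Thursday May 30, 1996.
Last Thursday of June 1996: June 27, 1996.
Last Thursday of July 1996: July 25, 1996.
Last Thursday of August 1996: August 29, 1996.
September 1996 ends with Thursday September 26, 1996.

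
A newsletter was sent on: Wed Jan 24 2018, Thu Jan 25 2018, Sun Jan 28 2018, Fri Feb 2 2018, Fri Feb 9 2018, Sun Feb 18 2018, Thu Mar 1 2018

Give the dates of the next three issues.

Intervals are 1, 3, 5, 7, 9, 11 days — an arithmetic progression with common difference 2.
Next gap: 13 days. Thu Mar 1 2018 + 13 days = Wed Mar 14 2018.
Next gap: 15 days. Wed Mar 14 2018 + 15 days = Thu Mar 29 2018.
Next gap: 17 days. Thu Mar 29 2018 + 17 days = Sun Apr 15 2018.

Wed Mar 14 2018, Thu Mar 29 2018, Sun Apr 15 2018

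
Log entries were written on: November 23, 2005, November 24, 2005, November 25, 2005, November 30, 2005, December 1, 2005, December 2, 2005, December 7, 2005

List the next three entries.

December 8, 2005; December 9, 2005; December 14, 2005

The gap pattern 1, 1, 5, 1, 1, 5 repeats every 3 events.
These are the Wednesdays, Thursdays and Fridays of each week.
The following Thursday is December 8, 2005.
Next Friday: December 9, 2005.
Next Wednesday: December 14, 2005.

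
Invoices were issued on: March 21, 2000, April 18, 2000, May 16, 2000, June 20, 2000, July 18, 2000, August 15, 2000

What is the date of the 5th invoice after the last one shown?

January 16, 2001

These are Tuesdays at 28- or 35-day spacing (28, 28, 35, 28, 28).
The pattern: 3rd Tuesday of the month.
September 2000 — 3rd Tuesday is September 19, 2000.
3rd Tuesday of October 2000: October 17, 2000.
3rd Tuesday of November 2000: November 21, 2000.
December 2000 — 3rd Tuesday is December 19, 2000.
3rd Tuesday of January 2001: January 16, 2001.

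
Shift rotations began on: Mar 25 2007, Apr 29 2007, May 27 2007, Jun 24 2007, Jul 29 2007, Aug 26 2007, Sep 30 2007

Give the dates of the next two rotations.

All Sundays; the gaps (35, 28, 28, 35, 28, 35) vary with month length.
This is the last Sunday of each month.
Last Sunday of October 2007: Oct 28 2007.
November 2007 ends with Sunday Nov 25 2007.

Oct 28 2007, Nov 25 2007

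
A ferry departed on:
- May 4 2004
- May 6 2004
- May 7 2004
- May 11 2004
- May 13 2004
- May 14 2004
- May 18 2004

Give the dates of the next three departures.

May 20 2004, May 21 2004, May 25 2004

Every event lands on a Tuesday or Thursday or Friday (gaps cycle 2, 1, 4, 2, 1, 4).
So the schedule is: every Tuesday, Thursday and Friday.
Next Thursday: May 20 2004.
The following Friday is May 21 2004.
Next Tuesday: May 25 2004.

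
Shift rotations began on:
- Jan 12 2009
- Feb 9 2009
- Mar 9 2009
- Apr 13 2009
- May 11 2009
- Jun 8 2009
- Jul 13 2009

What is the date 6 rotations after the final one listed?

Jan 11 2010

These are Mondays at 28- or 35-day spacing (28, 28, 35, 28, 28, 35).
The pattern: 2nd Monday of the month.
2nd Monday of August 2009: Aug 10 2009.
2nd Monday of September 2009: Sep 14 2009.
October 2009 — 2nd Monday is Oct 12 2009.
November 2009 — 2nd Monday is Nov 9 2009.
2nd Monday of December 2009: Dec 14 2009.
2nd Monday of January 2010: Jan 11 2010.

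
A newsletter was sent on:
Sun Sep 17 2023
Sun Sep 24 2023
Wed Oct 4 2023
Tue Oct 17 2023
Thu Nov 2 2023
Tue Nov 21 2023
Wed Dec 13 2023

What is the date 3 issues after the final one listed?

The spacing grows by 3 each time: 7, 10, 13, 16, 19, 22 days.
Next gap: 25 days. Wed Dec 13 2023 + 25 days = Sun Jan 7 2024.
Next gap: 28 days. Sun Jan 7 2024 + 28 days = Sun Feb 4 2024.
Next gap: 31 days. Sun Feb 4 2024 + 31 days = Wed Mar 6 2024.

Wed Mar 6 2024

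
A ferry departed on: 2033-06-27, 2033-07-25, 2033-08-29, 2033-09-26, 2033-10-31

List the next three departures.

2033-11-28, 2033-12-26, 2034-01-30

Every date is a Monday; gaps 28, 35, 28, 35 days.
Each is the last Monday of its month (at least one falls on the 29th or later, ruling out '4th Monday').
Last Monday of November 2033: 2033-11-28.
December 2033 ends with Monday 2033-12-26.
Last Monday of January 2034: 2034-01-30.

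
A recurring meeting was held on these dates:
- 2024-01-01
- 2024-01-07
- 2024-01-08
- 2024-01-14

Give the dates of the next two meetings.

2024-01-15, 2024-01-21

Every event lands on a Monday or Sunday (gaps cycle 6, 1, 6).
So the schedule is: every Monday and Sunday.
Next Monday: 2024-01-15.
Next Sunday: 2024-01-21.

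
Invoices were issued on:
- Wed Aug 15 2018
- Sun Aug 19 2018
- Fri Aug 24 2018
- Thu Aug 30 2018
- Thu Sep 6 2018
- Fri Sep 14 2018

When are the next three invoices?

Sun Sep 23 2018, Wed Oct 3 2018, Sun Oct 14 2018

Gaps: 4, 5, 6, 7, 8 days — each gap is 1 larger than the previous one.
Next gap: 9 days. Fri Sep 14 2018 + 9 days = Sun Sep 23 2018.
Next gap: 10 days. Sun Sep 23 2018 + 10 days = Wed Oct 3 2018.
Next gap: 11 days. Wed Oct 3 2018 + 11 days = Sun Oct 14 2018.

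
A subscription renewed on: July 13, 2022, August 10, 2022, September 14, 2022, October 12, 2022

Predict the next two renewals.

November 9, 2022; December 14, 2022

All dates are Wednesdays, 28, 35, 28 days apart.
Specifically, the 2nd Wednesday of each month.
November 2022 — 2nd Wednesday is November 9, 2022.
2nd Wednesday of December 2022: December 14, 2022.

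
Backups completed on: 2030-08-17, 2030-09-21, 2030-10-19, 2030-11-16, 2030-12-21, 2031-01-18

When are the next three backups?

All dates are Saturdays, 35, 28, 28, 35, 28 days apart.
Specifically, the 3rd Saturday of each month.
3rd Saturday of February 2031: 2031-02-15.
March 2031 — 3rd Saturday is 2031-03-15.
April 2031 — 3rd Saturday is 2031-04-19.

2031-02-15, 2031-03-15, 2031-04-19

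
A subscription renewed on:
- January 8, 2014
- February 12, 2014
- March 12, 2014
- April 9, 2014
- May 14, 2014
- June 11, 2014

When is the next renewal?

These are Wednesdays at 28- or 35-day spacing (35, 28, 28, 35, 28).
The pattern: 2nd Wednesday of the month.
2nd Wednesday of July 2014: July 9, 2014.

July 9, 2014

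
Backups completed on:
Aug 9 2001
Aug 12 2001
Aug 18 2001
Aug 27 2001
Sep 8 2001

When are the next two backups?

Gaps: 3, 6, 9, 12 days — each gap is 3 larger than the previous one.
Next gap: 15 days. Sep 8 2001 + 15 days = Sep 23 2001.
Next gap: 18 days. Sep 23 2001 + 18 days = Oct 11 2001.

Sep 23 2001, Oct 11 2001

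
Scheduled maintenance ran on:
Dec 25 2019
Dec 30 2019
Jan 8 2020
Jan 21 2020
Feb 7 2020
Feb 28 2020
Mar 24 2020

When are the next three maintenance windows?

Apr 22 2020, May 25 2020, Jul 1 2020

Intervals are 5, 9, 13, 17, 21, 25 days — an arithmetic progression with common difference 4.
Next gap: 29 days. Mar 24 2020 + 29 days = Apr 22 2020.
Next gap: 33 days. Apr 22 2020 + 33 days = May 25 2020.
Next gap: 37 days. May 25 2020 + 37 days = Jul 1 2020.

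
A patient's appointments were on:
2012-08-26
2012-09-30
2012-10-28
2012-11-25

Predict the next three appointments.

All Sundays; the gaps (35, 28, 28) vary with month length.
This is the last Sunday of each month.
Last Sunday of December 2012: 2012-12-30.
Last Sunday of January 2013: 2013-01-27.
Last Sunday of February 2013: 2013-02-24.

2012-12-30, 2013-01-27, 2013-02-24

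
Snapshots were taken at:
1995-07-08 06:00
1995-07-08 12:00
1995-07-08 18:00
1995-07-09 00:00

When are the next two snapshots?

1995-07-09 06:00, 1995-07-09 12:00

The interval is a steady 6 hours (6, 6, 6).
1995-07-09 00:00 + 6 h = 1995-07-09 06:00.
1995-07-09 06:00 + 6 h = 1995-07-09 12:00.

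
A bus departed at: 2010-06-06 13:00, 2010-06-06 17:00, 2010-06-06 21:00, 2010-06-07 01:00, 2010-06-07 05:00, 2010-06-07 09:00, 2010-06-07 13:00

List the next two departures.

Gaps: 4, 4, 4, 4, 4, 4 hours — each event is 4 hours after the previous one.
2010-06-07 13:00 + 4 h = 2010-06-07 17:00.
2010-06-07 17:00 + 4 h = 2010-06-07 21:00.

2010-06-07 17:00, 2010-06-07 21:00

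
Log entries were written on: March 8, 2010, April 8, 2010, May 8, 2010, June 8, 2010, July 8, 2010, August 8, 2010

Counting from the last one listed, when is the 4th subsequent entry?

December 8, 2010

The day-of-month is always 8 (31, 30, 31, 30, 31 days between events).
So this recurs on the 8th of each month.
September 2010: September 8, 2010.
October 2010: October 8, 2010.
November 2010: November 8, 2010.
Next: December 2010 → December 8, 2010.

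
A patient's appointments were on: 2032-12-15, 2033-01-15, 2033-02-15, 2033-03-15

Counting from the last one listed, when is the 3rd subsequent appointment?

2033-06-15

Each date is the 15th; the gaps (31, 31, 28) track the month lengths.
The rule is the 15th of each month.
April 2033: 2033-04-15.
Next: May 2033 → 2033-05-15.
Next: June 2033 → 2033-06-15.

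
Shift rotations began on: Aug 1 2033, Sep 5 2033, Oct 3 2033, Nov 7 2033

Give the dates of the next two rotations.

Dec 5 2033, Jan 2 2034

Gaps: 35, 28, 35 days — a mix of 28 and 35. Every date is a Monday.
Each is the 1st Monday of its month.
December 2033 — 1st Monday is Dec 5 2033.
January 2034 — 1st Monday is Jan 2 2034.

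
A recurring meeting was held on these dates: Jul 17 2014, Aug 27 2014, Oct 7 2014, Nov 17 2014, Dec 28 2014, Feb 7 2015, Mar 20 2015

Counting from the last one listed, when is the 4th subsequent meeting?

The spacing is 41, 41, 41, 41, 41, 41 days — always 41 days.
Mar 20 2015 + 41 days = Apr 30 2015.
Apr 30 2015 + 41 days = Jun 10 2015.
Jun 10 2015 + 41 days = Jul 21 2015.
Jul 21 2015 + 41 days = Aug 31 2015.

Aug 31 2015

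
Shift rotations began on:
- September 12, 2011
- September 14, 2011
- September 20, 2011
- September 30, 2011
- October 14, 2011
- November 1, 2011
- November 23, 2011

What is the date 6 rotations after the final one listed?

Gaps: 2, 6, 10, 14, 18, 22 days — each gap is 4 larger than the previous one.
Next gap: 26 days. November 23, 2011 + 26 days = December 19, 2011.
Next gap: 30 days. December 19, 2011 + 30 days = January 18, 2012.
Next gap: 34 days. January 18, 2012 + 34 days = February 21, 2012.
Next gap: 38 days. February 21, 2012 + 38 days = March 30, 2012.
Next gap: 42 days. March 30, 2012 + 42 days = May 11, 2012.
Next gap: 46 days. May 11, 2012 + 46 days = June 26, 2012.

June 26, 2012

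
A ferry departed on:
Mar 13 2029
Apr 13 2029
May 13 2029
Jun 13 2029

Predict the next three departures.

Jul 13 2029, Aug 13 2029, Sep 13 2029

The day-of-month is always 13 (31, 30, 31 days between events).
So this recurs on the 13th of each month.
Next: July 2029 → Jul 13 2029.
Next: August 2029 → Aug 13 2029.
Next: September 2029 → Sep 13 2029.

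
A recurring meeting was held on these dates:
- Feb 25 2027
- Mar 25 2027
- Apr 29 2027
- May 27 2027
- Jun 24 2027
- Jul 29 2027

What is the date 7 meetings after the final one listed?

Every date is a Thursday; gaps 28, 35, 28, 28, 35 days.
Each is the last Thursday of its month (at least one falls on the 29th or later, ruling out '4th Thursday').
Last Thursday of August 2027: Aug 26 2027.
Last Thursday of September 2027: Sep 30 2027.
October 2027 ends with Thursday Oct 28 2027.
November 2027 ends with Thursday Nov 25 2027.
December 2027 ends with Thursday Dec 30 2027.
Last Thursday of January 2028: Jan 27 2028.
Last Thursday of February 2028: Feb 24 2028.

Feb 24 2028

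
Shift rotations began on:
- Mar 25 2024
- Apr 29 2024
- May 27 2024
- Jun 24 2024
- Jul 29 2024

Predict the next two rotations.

Every date is a Monday; gaps 35, 28, 28, 35 days.
Each is the last Monday of its month (at least one falls on the 29th or later, ruling out '4th Monday').
August 2024 ends with Monday Aug 26 2024.
September 2024 ends with Monday Sep 30 2024.

Aug 26 2024, Sep 30 2024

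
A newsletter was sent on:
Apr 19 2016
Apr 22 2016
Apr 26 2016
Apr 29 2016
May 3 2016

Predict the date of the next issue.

May 6 2016

Gaps: 3, 4, 3, 4 days — not constant, but cyclic with period 2.
The events fall on every Tuesday and Friday.
The following Friday is May 6 2016.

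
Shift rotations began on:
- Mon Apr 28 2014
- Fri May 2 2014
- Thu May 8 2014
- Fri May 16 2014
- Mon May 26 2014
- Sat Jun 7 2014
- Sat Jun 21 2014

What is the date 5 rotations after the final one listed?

Intervals are 4, 6, 8, 10, 12, 14 days — an arithmetic progression with common difference 2.
Next gap: 16 days. Sat Jun 21 2014 + 16 days = Mon Jul 7 2014.
Next gap: 18 days. Mon Jul 7 2014 + 18 days = Fri Jul 25 2014.
Next gap: 20 days. Fri Jul 25 2014 + 20 days = Thu Aug 14 2014.
Next gap: 22 days. Thu Aug 14 2014 + 22 days = Fri Sep 5 2014.
Next gap: 24 days. Fri Sep 5 2014 + 24 days = Mon Sep 29 2014.

Mon Sep 29 2014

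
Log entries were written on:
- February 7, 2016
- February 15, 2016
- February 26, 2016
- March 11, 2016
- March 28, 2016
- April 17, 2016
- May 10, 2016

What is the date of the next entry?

The spacing grows by 3 each time: 8, 11, 14, 17, 20, 23 days.
Next gap: 26 days. May 10, 2016 + 26 days = June 5, 2016.

June 5, 2016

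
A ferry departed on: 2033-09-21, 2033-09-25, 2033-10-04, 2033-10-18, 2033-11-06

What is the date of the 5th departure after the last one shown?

The spacing grows by 5 each time: 4, 9, 14, 19 days.
Next gap: 24 days. 2033-11-06 + 24 days = 2033-11-30.
Next gap: 29 days. 2033-11-30 + 29 days = 2033-12-29.
Next gap: 34 days. 2033-12-29 + 34 days = 2034-02-01.
Next gap: 39 days. 2034-02-01 + 39 days = 2034-03-12.
Next gap: 44 days. 2034-03-12 + 44 days = 2034-04-25.

2034-04-25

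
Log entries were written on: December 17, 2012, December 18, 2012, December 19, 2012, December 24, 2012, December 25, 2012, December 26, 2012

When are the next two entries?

December 31, 2012; January 1, 2013

Every event lands on a Monday or Tuesday or Wednesday (gaps cycle 1, 1, 5, 1, 1).
So the schedule is: every Monday, Tuesday and Wednesday.
The following Monday is December 31, 2012.
Next Tuesday: January 1, 2013.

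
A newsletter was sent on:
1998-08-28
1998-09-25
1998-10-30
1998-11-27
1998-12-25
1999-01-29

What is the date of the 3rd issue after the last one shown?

1999-04-30

These are Fridays with 28, 35, 28, 28, 35-day gaps.
Each is the final Friday of its month — 1998-10-30 is past the 28th, so '4th Friday' doesn't fit.
Last Friday of February 1999: 1999-02-26.
Last Friday of March 1999: 1999-03-26.
Last Friday of April 1999: 1999-04-30.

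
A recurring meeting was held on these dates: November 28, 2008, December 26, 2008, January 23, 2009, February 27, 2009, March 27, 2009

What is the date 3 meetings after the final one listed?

June 26, 2009

Gaps: 28, 28, 35, 28 days — a mix of 28 and 35. Every date is a Friday.
Each is the 4th Friday of its month.
4th Friday of April 2009: April 24, 2009.
4th Friday of May 2009: May 22, 2009.
4th Friday of June 2009: June 26, 2009.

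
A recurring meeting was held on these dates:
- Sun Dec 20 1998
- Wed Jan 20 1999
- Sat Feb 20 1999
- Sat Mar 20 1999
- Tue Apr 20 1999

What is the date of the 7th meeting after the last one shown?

Sat Nov 20 1999

Gaps: 31, 31, 28, 31 days — not constant. Every event is on the 20th of the month.
Pattern: the 20th of each month.
Next: May 1999 → Thu May 20 1999.
Next: June 1999 → Sun Jun 20 1999.
Next: July 1999 → Tue Jul 20 1999.
August 1999: Fri Aug 20 1999.
September 1999: Mon Sep 20 1999.
October 1999: Wed Oct 20 1999.
November 1999: Sat Nov 20 1999.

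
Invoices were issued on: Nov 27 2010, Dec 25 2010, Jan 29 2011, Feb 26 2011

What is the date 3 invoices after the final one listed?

All Saturdays; the gaps (28, 35, 28) vary with month length.
This is the last Saturday of each month.
Last Saturday of March 2011: Mar 26 2011.
Last Saturday of April 2011: Apr 30 2011.
Last Saturday of May 2011: May 28 2011.

May 28 2011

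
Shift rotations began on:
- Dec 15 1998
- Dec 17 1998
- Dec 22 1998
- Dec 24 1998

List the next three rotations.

Every event lands on a Tuesday or Thursday (gaps cycle 2, 5, 2).
So the schedule is: every Tuesday and Thursday.
Next Tuesday: Dec 29 1998.
The following Thursday is Dec 31 1998.
The following Tuesday is Jan 5 1999.

Dec 29 1998, Dec 31 1998, Jan 5 1999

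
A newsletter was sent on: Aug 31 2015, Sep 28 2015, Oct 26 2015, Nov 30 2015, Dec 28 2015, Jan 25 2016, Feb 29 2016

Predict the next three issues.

Mar 28 2016, Apr 25 2016, May 30 2016

Every date is a Monday; gaps 28, 28, 35, 28, 28, 35 days.
Each is the last Monday of its month (at least one falls on the 29th or later, ruling out '4th Monday').
March 2016 ends with Monday Mar 28 2016.
April 2016 ends with Monday Apr 25 2016.
May 2016 ends with Monday May 30 2016.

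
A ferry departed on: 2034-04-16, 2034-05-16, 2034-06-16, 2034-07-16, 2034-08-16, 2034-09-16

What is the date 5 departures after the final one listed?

2035-02-16

The day-of-month is always 16 (30, 31, 30, 31, 31 days between events).
So this recurs on the 16th of each month.
October 2034: 2034-10-16.
November 2034: 2034-11-16.
December 2034: 2034-12-16.
Next: January 2035 → 2035-01-16.
February 2035: 2035-02-16.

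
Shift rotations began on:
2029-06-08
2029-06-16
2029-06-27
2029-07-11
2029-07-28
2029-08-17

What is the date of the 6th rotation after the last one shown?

2030-02-16

The spacing grows by 3 each time: 8, 11, 14, 17, 20 days.
Next gap: 23 days. 2029-08-17 + 23 days = 2029-09-09.
Next gap: 26 days. 2029-09-09 + 26 days = 2029-10-05.
Next gap: 29 days. 2029-10-05 + 29 days = 2029-11-03.
Next gap: 32 days. 2029-11-03 + 32 days = 2029-12-05.
Next gap: 35 days. 2029-12-05 + 35 days = 2030-01-09.
Next gap: 38 days. 2030-01-09 + 38 days = 2030-02-16.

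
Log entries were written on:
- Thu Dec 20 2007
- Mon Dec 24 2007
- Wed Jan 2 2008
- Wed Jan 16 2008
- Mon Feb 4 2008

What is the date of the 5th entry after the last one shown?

Intervals are 4, 9, 14, 19 days — an arithmetic progression with common difference 5.
Next gap: 24 days. Mon Feb 4 2008 + 24 days = Thu Feb 28 2008.
Next gap: 29 days. Thu Feb 28 2008 + 29 days = Fri Mar 28 2008.
Next gap: 34 days. Fri Mar 28 2008 + 34 days = Thu May 1 2008.
Next gap: 39 days. Thu May 1 2008 + 39 days = Mon Jun 9 2008.
Next gap: 44 days. Mon Jun 9 2008 + 44 days = Wed Jul 23 2008.

Wed Jul 23 2008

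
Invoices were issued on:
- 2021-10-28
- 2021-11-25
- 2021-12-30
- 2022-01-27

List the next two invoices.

2022-02-24, 2022-03-31

All Thursdays; the gaps (28, 35, 28) vary with month length.
This is the last Thursday of each month.
Last Thursday of February 2022: 2022-02-24.
March 2022 ends with Thursday 2022-03-31.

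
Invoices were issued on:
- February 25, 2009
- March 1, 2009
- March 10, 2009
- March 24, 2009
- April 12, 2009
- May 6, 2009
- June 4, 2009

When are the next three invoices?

Gaps: 4, 9, 14, 19, 24, 29 days — each gap is 5 larger than the previous one.
Next gap: 34 days. June 4, 2009 + 34 days = July 8, 2009.
Next gap: 39 days. July 8, 2009 + 39 days = August 16, 2009.
Next gap: 44 days. August 16, 2009 + 44 days = September 29, 2009.

July 8, 2009; August 16, 2009; September 29, 2009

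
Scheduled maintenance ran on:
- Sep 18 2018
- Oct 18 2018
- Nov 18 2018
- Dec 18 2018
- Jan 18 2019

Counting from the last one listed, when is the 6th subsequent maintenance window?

Each date is the 18th; the gaps (30, 31, 30, 31) track the month lengths.
The rule is the 18th of each month.
Next: February 2019 → Feb 18 2019.
March 2019: Mar 18 2019.
April 2019: Apr 18 2019.
Next: May 2019 → May 18 2019.
Next: June 2019 → Jun 18 2019.
July 2019: Jul 18 2019.

Jul 18 2019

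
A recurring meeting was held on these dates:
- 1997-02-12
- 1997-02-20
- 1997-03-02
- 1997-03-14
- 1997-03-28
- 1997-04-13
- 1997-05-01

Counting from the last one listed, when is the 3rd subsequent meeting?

1997-07-06

The spacing grows by 2 each time: 8, 10, 12, 14, 16, 18 days.
Next gap: 20 days. 1997-05-01 + 20 days = 1997-05-21.
Next gap: 22 days. 1997-05-21 + 22 days = 1997-06-12.
Next gap: 24 days. 1997-06-12 + 24 days = 1997-07-06.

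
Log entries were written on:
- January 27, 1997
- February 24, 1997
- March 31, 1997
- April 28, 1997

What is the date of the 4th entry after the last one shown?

All Mondays; the gaps (28, 35, 28) vary with month length.
This is the last Monday of each month.
May 1997 ends with Monday May 26, 1997.
June 1997 ends with Monday June 30, 1997.
July 1997 ends with Monday July 28, 1997.
Last Monday of August 1997: August 25, 1997.

August 25, 1997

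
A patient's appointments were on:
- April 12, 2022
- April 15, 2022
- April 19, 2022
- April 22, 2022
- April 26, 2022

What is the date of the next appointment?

Gaps: 3, 4, 3, 4 days — not constant, but cyclic with period 2.
The events fall on every Tuesday and Friday.
The following Friday is April 29, 2022.

April 29, 2022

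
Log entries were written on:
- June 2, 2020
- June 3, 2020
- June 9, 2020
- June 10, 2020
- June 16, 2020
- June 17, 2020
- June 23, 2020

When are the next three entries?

June 24, 2020; June 30, 2020; July 1, 2020

Gaps: 1, 6, 1, 6, 1, 6 days — not constant, but cyclic with period 2.
The events fall on every Tuesday and Wednesday.
Next Wednesday: June 24, 2020.
The following Tuesday is June 30, 2020.
Next Wednesday: July 1, 2020.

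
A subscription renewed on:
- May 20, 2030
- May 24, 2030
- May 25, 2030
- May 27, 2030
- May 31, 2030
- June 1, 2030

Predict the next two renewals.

June 3, 2030; June 7, 2030

Every event lands on a Monday or Friday or Saturday (gaps cycle 4, 1, 2, 4, 1).
So the schedule is: every Monday, Friday and Saturday.
Next Monday: June 3, 2030.
Next Friday: June 7, 2030.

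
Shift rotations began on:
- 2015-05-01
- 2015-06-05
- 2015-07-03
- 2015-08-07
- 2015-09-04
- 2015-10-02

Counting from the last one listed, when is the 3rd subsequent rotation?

All dates are Fridays, 35, 28, 35, 28, 28 days apart.
Specifically, the 1st Friday of each month.
1st Friday of November 2015: 2015-11-06.
December 2015 — 1st Friday is 2015-12-04.
1st Friday of January 2016: 2016-01-01.

2016-01-01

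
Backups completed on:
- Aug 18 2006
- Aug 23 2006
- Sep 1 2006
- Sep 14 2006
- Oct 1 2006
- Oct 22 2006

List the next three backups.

Nov 16 2006, Dec 15 2006, Jan 17 2007

The spacing grows by 4 each time: 5, 9, 13, 17, 21 days.
Next gap: 25 days. Oct 22 2006 + 25 days = Nov 16 2006.
Next gap: 29 days. Nov 16 2006 + 29 days = Dec 15 2006.
Next gap: 33 days. Dec 15 2006 + 33 days = Jan 17 2007.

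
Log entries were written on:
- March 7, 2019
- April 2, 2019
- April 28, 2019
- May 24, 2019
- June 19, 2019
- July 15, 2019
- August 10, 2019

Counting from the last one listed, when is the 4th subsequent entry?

The spacing is 26, 26, 26, 26, 26, 26 days — always 26 days.
August 10, 2019 + 26 days = September 5, 2019.
September 5, 2019 + 26 days = October 1, 2019.
October 1, 2019 + 26 days = October 27, 2019.
October 27, 2019 + 26 days = November 22, 2019.

November 22, 2019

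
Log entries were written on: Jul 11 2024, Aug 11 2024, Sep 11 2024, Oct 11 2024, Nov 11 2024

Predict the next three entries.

Dec 11 2024, Jan 11 2025, Feb 11 2025

The day-of-month is always 11 (31, 31, 30, 31 days between events).
So this recurs on the 11th of each month.
December 2024: Dec 11 2024.
Next: January 2025 → Jan 11 2025.
February 2025: Feb 11 2025.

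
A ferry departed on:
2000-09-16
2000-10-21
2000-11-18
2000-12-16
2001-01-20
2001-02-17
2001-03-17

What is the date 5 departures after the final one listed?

These are Saturdays at 28- or 35-day spacing (35, 28, 28, 35, 28, 28).
The pattern: 3rd Saturday of the month.
April 2001 — 3rd Saturday is 2001-04-21.
May 2001 — 3rd Saturday is 2001-05-19.
June 2001 — 3rd Saturday is 2001-06-16.
July 2001 — 3rd Saturday is 2001-07-21.
August 2001 — 3rd Saturday is 2001-08-18.

2001-08-18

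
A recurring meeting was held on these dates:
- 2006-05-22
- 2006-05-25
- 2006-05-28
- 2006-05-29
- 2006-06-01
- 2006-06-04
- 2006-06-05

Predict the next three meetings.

2006-06-08, 2006-06-11, 2006-06-12

Every event lands on a Monday or Thursday or Sunday (gaps cycle 3, 3, 1, 3, 3, 1).
So the schedule is: every Monday, Thursday and Sunday.
Next Thursday: 2006-06-08.
The following Sunday is 2006-06-11.
Next Monday: 2006-06-12.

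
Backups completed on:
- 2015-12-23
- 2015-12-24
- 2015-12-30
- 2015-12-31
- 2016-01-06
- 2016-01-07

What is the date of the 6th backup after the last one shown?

2016-01-28

The gap pattern 1, 6, 1, 6, 1 repeats every 2 events.
These are the Wednesdays and Thursdays of each week.
Next Wednesday: 2016-01-13.
Next Thursday: 2016-01-14.
Next Wednesday: 2016-01-20.
Next Thursday: 2016-01-21.
The following Wednesday is 2016-01-27.
The following Thursday is 2016-01-28.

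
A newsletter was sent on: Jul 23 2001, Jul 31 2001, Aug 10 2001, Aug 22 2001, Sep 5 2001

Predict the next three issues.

Sep 21 2001, Oct 9 2001, Oct 29 2001

Gaps: 8, 10, 12, 14 days — each gap is 2 larger than the previous one.
Next gap: 16 days. Sep 5 2001 + 16 days = Sep 21 2001.
Next gap: 18 days. Sep 21 2001 + 18 days = Oct 9 2001.
Next gap: 20 days. Oct 9 2001 + 20 days = Oct 29 2001.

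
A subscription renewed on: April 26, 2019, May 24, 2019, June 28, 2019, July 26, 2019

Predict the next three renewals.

Gaps: 28, 35, 28 days — a mix of 28 and 35. Every date is a Friday.
Each is the 4th Friday of its month.
August 2019 — 4th Friday is August 23, 2019.
September 2019 — 4th Friday is September 27, 2019.
4th Friday of October 2019: October 25, 2019.

August 23, 2019; September 27, 2019; October 25, 2019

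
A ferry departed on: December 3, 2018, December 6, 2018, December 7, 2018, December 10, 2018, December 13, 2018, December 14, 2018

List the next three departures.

Gaps: 3, 1, 3, 3, 1 days — not constant, but cyclic with period 3.
The events fall on every Monday, Thursday and Friday.
The following Monday is December 17, 2018.
The following Thursday is December 20, 2018.
The following Friday is December 21, 2018.

December 17, 2018; December 20, 2018; December 21, 2018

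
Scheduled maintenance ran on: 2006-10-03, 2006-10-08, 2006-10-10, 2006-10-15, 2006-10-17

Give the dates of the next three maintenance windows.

2006-10-22, 2006-10-24, 2006-10-29

Every event lands on a Tuesday or Sunday (gaps cycle 5, 2, 5, 2).
So the schedule is: every Tuesday and Sunday.
The following Sunday is 2006-10-22.
The following Tuesday is 2006-10-24.
The following Sunday is 2006-10-29.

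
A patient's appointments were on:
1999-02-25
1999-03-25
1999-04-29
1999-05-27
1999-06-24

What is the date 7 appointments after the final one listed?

Every date is a Thursday; gaps 28, 35, 28, 28 days.
Each is the last Thursday of its month (at least one falls on the 29th or later, ruling out '4th Thursday').
Last Thursday of July 1999: 1999-07-29.
Last Thursday of August 1999: 1999-08-26.
September 1999 ends with Thursday 1999-09-30.
Last Thursday of October 1999: 1999-10-28.
November 1999 ends with Thursday 1999-11-25.
Last Thursday of December 1999: 1999-12-30.
January 2000 ends with Thursday 2000-01-27.

2000-01-27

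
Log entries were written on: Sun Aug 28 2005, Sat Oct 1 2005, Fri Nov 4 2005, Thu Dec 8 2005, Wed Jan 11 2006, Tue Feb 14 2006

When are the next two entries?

The spacing is 34, 34, 34, 34, 34 days — always 34 days.
Tue Feb 14 2006 + 34 days = Mon Mar 20 2006.
Mon Mar 20 2006 + 34 days = Sun Apr 23 2006.

Mon Mar 20 2006, Sun Apr 23 2006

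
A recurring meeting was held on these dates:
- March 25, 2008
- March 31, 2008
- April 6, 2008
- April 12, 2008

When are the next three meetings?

April 18, 2008; April 24, 2008; April 30, 2008

Gaps between consecutive events: 6, 6, 6 days — a constant 6-day interval.
April 12, 2008 + 6 days = April 18, 2008.
April 18, 2008 + 6 days = April 24, 2008.
April 24, 2008 + 6 days = April 30, 2008.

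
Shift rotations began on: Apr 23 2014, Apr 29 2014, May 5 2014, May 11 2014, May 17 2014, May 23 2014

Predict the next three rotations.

Gaps between consecutive events: 6, 6, 6, 6, 6 days — a constant 6-day interval.
May 23 2014 + 6 days = May 29 2014.
May 29 2014 + 6 days = Jun 4 2014.
Jun 4 2014 + 6 days = Jun 10 2014.

May 29 2014, Jun 4 2014, Jun 10 2014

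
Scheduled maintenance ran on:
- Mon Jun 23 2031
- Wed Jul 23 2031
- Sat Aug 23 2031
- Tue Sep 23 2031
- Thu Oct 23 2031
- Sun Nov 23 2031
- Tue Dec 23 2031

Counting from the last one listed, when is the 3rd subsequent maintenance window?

Tue Mar 23 2032

Gaps: 30, 31, 31, 30, 31, 30 days — not constant. Every event is on the 23rd of the month.
Pattern: the 23rd of each month.
Next: January 2032 → Fri Jan 23 2032.
February 2032: Mon Feb 23 2032.
March 2032: Tue Mar 23 2032.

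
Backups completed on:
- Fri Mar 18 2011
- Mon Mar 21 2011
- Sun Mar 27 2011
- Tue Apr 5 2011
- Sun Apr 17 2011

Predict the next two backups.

The spacing grows by 3 each time: 3, 6, 9, 12 days.
Next gap: 15 days. Sun Apr 17 2011 + 15 days = Mon May 2 2011.
Next gap: 18 days. Mon May 2 2011 + 18 days = Fri May 20 2011.

Mon May 2 2011, Fri May 20 2011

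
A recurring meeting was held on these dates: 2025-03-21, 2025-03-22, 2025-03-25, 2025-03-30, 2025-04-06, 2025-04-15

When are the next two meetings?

The spacing grows by 2 each time: 1, 3, 5, 7, 9 days.
Next gap: 11 days. 2025-04-15 + 11 days = 2025-04-26.
Next gap: 13 days. 2025-04-26 + 13 days = 2025-05-09.

2025-04-26, 2025-05-09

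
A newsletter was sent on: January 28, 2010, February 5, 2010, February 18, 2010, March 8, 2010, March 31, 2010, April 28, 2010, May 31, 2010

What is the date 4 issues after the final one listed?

November 29, 2010

Gaps: 8, 13, 18, 23, 28, 33 days — each gap is 5 larger than the previous one.
Next gap: 38 days. May 31, 2010 + 38 days = July 8, 2010.
Next gap: 43 days. July 8, 2010 + 43 days = August 20, 2010.
Next gap: 48 days. August 20, 2010 + 48 days = October 7, 2010.
Next gap: 53 days. October 7, 2010 + 53 days = November 29, 2010.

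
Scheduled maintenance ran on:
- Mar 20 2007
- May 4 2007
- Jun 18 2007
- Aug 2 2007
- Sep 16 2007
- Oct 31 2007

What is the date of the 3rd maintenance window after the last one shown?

The spacing is 45, 45, 45, 45, 45 days — always 45 days.
Oct 31 2007 + 45 days = Dec 15 2007.
Dec 15 2007 + 45 days = Jan 29 2008.
Jan 29 2008 + 45 days = Mar 14 2008.

Mar 14 2008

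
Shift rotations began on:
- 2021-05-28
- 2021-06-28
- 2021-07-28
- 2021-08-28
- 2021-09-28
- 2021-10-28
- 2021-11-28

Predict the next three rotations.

2021-12-28, 2022-01-28, 2022-02-28

Each date is the 28th; the gaps (31, 30, 31, 31, 30, 31) track the month lengths.
The rule is the 28th of each month.
Next: December 2021 → 2021-12-28.
January 2022: 2022-01-28.
Next: February 2022 → 2022-02-28.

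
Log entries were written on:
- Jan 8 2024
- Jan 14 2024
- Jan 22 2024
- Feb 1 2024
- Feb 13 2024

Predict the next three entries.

Intervals are 6, 8, 10, 12 days — an arithmetic progression with common difference 2.
Next gap: 14 days. Feb 13 2024 + 14 days = Feb 27 2024.
Next gap: 16 days. Feb 27 2024 + 16 days = Mar 14 2024.
Next gap: 18 days. Mar 14 2024 + 18 days = Apr 1 2024.

Feb 27 2024, Mar 14 2024, Apr 1 2024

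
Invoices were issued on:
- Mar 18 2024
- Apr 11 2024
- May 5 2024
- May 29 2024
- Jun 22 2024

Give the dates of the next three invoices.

The spacing is 24, 24, 24, 24 days — always 24 days.
Jun 22 2024 + 24 days = Jul 16 2024.
Jul 16 2024 + 24 days = Aug 9 2024.
Aug 9 2024 + 24 days = Sep 2 2024.

Jul 16 2024, Aug 9 2024, Sep 2 2024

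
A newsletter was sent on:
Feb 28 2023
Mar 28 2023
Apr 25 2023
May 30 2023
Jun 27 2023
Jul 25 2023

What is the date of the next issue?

All Tuesdays; the gaps (28, 28, 35, 28, 28) vary with month length.
This is the last Tuesday of each month.
August 2023 ends with Tuesday Aug 29 2023.

Aug 29 2023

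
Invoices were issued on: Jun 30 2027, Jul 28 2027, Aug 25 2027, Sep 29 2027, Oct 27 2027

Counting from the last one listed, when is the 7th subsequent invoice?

May 31 2028

These are Wednesdays with 28, 28, 35, 28-day gaps.
Each is the final Wednesday of its month — Jun 30 2027 is past the 28th, so '4th Wednesday' doesn't fit.
November 2027 ends with Wednesday Nov 24 2027.
December 2027 ends with Wednesday Dec 29 2027.
Last Wednesday of January 2028: Jan 26 2028.
February 2028 ends with Wednesday Feb 23 2028.
March 2028 ends with Wednesday Mar 29 2028.
Last Wednesday of April 2028: Apr 26 2028.
Last Wednesday of May 2028: May 31 2028.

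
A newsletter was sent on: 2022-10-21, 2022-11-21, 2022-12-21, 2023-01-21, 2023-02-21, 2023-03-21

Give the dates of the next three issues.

The day-of-month is always 21 (31, 30, 31, 31, 28 days between events).
So this recurs on the 21st of each month.
April 2023: 2023-04-21.
Next: May 2023 → 2023-05-21.
June 2023: 2023-06-21.

2023-04-21, 2023-05-21, 2023-06-21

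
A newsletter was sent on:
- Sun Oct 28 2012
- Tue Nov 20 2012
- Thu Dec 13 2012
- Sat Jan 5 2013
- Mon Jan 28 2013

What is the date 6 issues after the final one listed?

Sat Jun 15 2013

The spacing is 23, 23, 23, 23 days — always 23 days.
Mon Jan 28 2013 + 23 days = Wed Feb 20 2013.
Wed Feb 20 2013 + 23 days = Fri Mar 15 2013.
Fri Mar 15 2013 + 23 days = Sun Apr 7 2013.
Sun Apr 7 2013 + 23 days = Tue Apr 30 2013.
Tue Apr 30 2013 + 23 days = Thu May 23 2013.
Thu May 23 2013 + 23 days = Sat Jun 15 2013.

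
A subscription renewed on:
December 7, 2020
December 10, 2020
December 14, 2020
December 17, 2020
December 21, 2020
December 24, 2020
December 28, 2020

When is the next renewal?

Gaps: 3, 4, 3, 4, 3, 4 days — not constant, but cyclic with period 2.
The events fall on every Monday and Thursday.
The following Thursday is December 31, 2020.

December 31, 2020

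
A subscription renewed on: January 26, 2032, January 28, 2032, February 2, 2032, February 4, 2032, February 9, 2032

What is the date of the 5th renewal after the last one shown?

February 25, 2032

Gaps: 2, 5, 2, 5 days — not constant, but cyclic with period 2.
The events fall on every Monday and Wednesday.
Next Wednesday: February 11, 2032.
The following Monday is February 16, 2032.
The following Wednesday is February 18, 2032.
The following Monday is February 23, 2032.
The following Wednesday is February 25, 2032.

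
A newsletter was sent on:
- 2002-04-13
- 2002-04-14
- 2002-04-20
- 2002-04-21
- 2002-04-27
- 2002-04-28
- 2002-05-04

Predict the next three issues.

Gaps: 1, 6, 1, 6, 1, 6 days — not constant, but cyclic with period 2.
The events fall on every Saturday and Sunday.
The following Sunday is 2002-05-05.
The following Saturday is 2002-05-11.
Next Sunday: 2002-05-12.

2002-05-05, 2002-05-11, 2002-05-12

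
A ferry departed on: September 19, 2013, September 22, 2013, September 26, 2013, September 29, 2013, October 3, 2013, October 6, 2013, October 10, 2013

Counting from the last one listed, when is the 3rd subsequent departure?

October 20, 2013

Every event lands on a Thursday or Sunday (gaps cycle 3, 4, 3, 4, 3, 4).
So the schedule is: every Thursday and Sunday.
The following Sunday is October 13, 2013.
Next Thursday: October 17, 2013.
Next Sunday: October 20, 2013.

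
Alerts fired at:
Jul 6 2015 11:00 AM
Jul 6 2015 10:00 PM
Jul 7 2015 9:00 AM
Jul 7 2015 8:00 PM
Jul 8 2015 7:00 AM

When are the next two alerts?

Jul 8 2015 6:00 PM, Jul 9 2015 5:00 AM

The interval is a steady 11 hours (11, 11, 11, 11).
Jul 8 2015 7:00 AM + 11 h = Jul 8 2015 6:00 PM.
Jul 8 2015 6:00 PM + 11 h = Jul 9 2015 5:00 AM.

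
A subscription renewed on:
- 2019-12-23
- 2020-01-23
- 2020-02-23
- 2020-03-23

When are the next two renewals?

2020-04-23, 2020-05-23

The day-of-month is always 23 (31, 31, 29 days between events).
So this recurs on the 23rd of each month.
April 2020: 2020-04-23.
Next: May 2020 → 2020-05-23.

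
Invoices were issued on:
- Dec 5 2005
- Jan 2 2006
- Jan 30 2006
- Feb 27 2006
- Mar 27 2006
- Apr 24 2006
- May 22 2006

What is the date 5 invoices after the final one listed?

Oct 9 2006

Every event comes 28 days after the last (28, 28, 28, 28, 28, 28).
May 22 2006 + 28 days = Jun 19 2006.
Jun 19 2006 + 28 days = Jul 17 2006.
Jul 17 2006 + 28 days = Aug 14 2006.
Aug 14 2006 + 28 days = Sep 11 2006.
Sep 11 2006 + 28 days = Oct 9 2006.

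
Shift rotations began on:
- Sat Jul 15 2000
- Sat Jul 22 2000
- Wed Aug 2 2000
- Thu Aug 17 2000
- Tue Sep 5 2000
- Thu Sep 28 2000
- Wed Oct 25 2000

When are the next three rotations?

Sat Nov 25 2000, Sat Dec 30 2000, Wed Feb 7 2001

The spacing grows by 4 each time: 7, 11, 15, 19, 23, 27 days.
Next gap: 31 days. Wed Oct 25 2000 + 31 days = Sat Nov 25 2000.
Next gap: 35 days. Sat Nov 25 2000 + 35 days = Sat Dec 30 2000.
Next gap: 39 days. Sat Dec 30 2000 + 39 days = Wed Feb 7 2001.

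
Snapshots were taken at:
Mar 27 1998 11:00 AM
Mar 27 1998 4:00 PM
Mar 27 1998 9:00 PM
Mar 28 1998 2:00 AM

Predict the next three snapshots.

Mar 28 1998 7:00 AM, Mar 28 1998 12:00 PM, Mar 28 1998 5:00 PM

Spacing: 5, 5, 5 h — constant 5 h.
Mar 28 1998 2:00 AM + 5 h = Mar 28 1998 7:00 AM.
Mar 28 1998 7:00 AM + 5 h = Mar 28 1998 12:00 PM.
Mar 28 1998 12:00 PM + 5 h = Mar 28 1998 5:00 PM.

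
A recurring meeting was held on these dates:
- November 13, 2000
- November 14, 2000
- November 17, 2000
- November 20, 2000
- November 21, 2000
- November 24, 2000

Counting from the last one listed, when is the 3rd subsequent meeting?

Every event lands on a Monday or Tuesday or Friday (gaps cycle 1, 3, 3, 1, 3).
So the schedule is: every Monday, Tuesday and Friday.
The following Monday is November 27, 2000.
Next Tuesday: November 28, 2000.
Next Friday: December 1, 2000.

December 1, 2000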